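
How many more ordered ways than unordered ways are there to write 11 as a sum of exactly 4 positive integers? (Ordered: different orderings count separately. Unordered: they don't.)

109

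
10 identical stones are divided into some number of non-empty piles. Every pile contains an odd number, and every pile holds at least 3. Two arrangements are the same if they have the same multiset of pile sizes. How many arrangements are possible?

2

Enumerating:
7,3
5,5
Counting gives 2.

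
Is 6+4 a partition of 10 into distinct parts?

The parts sum to 10, and the condition 'all summands are distinct' holds.

Yes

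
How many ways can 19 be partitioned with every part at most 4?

A full systematic count gives 94.

94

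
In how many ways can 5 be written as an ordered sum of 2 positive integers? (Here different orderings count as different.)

Place 1 bars in the 4 internal gaps of a row of 5 dots: C(4,1) = 4.

4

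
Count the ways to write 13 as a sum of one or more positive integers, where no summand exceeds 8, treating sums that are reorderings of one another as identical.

89

Enumerating by decreasing first part gives 89 partitions in all.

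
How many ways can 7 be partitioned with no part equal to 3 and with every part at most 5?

8

The partitions of 7 that satisfy the conditions:
2+5
1+1+5
1+2+4
1+1+1+4
1+2+2+2
1+1+1+2+2
1+1+1+1+1+2
1+1+1+1+1+1+1
Counting gives 8.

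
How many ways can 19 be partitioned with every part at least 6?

They are:
19
13,6
12,7
11,8
10,9
7,6,6

6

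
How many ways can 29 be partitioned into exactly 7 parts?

522

Systematic enumeration (by largest part, then next-largest, …) yields 522.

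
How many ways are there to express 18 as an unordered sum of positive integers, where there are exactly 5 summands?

57

There are too many to list fully; the first 12 (by largest part) are:
14+1+1+1+1
13+2+1+1+1
12+3+1+1+1
12+2+2+1+1
11+4+1+1+1
11+3+2+1+1
11+2+2+2+1
10+5+1+1+1
10+4+2+1+1
10+3+3+1+1
10+3+2+2+1
10+2+2+2+2
…and 45 more, for 57 total.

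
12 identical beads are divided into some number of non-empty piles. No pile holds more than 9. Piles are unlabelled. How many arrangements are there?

73

There are 73 such partitions.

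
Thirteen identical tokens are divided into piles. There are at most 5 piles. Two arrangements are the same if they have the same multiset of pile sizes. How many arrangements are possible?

There are too many to list fully; the first 12 (by largest part) are:
13
12+1
11+2
11+1+1
10+3
10+2+1
10+1+1+1
9+4
9+3+1
9+2+2
9+2+1+1
9+1+1+1+1
…and 45 more, for 57 total.

57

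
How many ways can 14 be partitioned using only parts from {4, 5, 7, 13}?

2

Enumerating:
7, 7
5, 5, 4
Counting gives 2.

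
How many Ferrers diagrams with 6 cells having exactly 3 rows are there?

Enumerating:
4+1+1
3+2+1
2+2+2

3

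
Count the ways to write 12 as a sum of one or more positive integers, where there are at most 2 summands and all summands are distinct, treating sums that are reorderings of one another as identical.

6

The partitions of 12 that satisfy the conditions:
12
11, 1
10, 2
9, 3
8, 4
7, 5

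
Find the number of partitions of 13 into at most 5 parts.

A partial list (first 12 by largest part):
13
12,1
11,2
11,1,1
10,3
10,2,1
10,1,1,1
9,4
9,3,1
9,2,2
9,2,1,1
9,1,1,1,1
…and 45 more, for 57 total.

57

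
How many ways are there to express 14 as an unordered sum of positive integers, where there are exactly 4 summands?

23

Enumerating:
11 + 1 + 1 + 1
10 + 2 + 1 + 1
9 + 3 + 1 + 1
9 + 2 + 2 + 1
8 + 4 + 1 + 1
8 + 3 + 2 + 1
8 + 2 + 2 + 2
7 + 5 + 1 + 1
7 + 4 + 2 + 1
7 + 3 + 3 + 1
7 + 3 + 2 + 2
6 + 6 + 1 + 1
6 + 5 + 2 + 1
6 + 4 + 3 + 1
6 + 4 + 2 + 2
6 + 3 + 3 + 2
5 + 5 + 3 + 1
5 + 5 + 2 + 2
5 + 4 + 4 + 1
5 + 4 + 3 + 2
5 + 3 + 3 + 3
4 + 4 + 4 + 2
4 + 4 + 3 + 3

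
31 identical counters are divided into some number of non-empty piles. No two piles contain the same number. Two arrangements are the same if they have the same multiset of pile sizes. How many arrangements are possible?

340

Direct enumeration gives 340 partitions.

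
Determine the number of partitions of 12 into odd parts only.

15

Listing the qualifying partitions of 12:
11+1
9+3
9+1+1+1
7+5
7+3+1+1
7+1+1+1+1+1
5+5+1+1
5+3+3+1
5+3+1+1+1+1
5+1+1+1+1+1+1+1
3+3+3+3
3+3+3+1+1+1
3+3+1+1+1+1+1+1
3+1+1+1+1+1+1+1+1+1
1+1+1+1+1+1+1+1+1+1+1+1
Counting gives 15.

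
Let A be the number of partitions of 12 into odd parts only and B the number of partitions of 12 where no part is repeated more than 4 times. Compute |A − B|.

Partitions of 12 into odd parts only: 15.
Partitions of 12 where no part is repeated more than 4 times: 60.
|15 − 60| = 45.

45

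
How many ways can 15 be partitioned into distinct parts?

27

There are too many to list fully; the first 12 (by largest part) are:
15
14+1
13+2
12+3
12+2+1
11+4
11+3+1
10+5
10+4+1
10+3+2
9+6
9+5+1
…and 15 more, for 27 total.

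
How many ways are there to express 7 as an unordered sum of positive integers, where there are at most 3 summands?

8

The partitions of 7 that satisfy the conditions:
7
1,6
2,5
1,1,5
3,4
1,2,4
1,3,3
2,2,3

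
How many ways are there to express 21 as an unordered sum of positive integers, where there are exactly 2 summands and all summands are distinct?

10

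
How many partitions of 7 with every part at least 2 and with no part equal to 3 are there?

2

Listing the qualifying partitions of 7:
7
2,5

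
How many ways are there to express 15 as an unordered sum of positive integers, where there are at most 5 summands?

Direct enumeration gives 84 partitions.

84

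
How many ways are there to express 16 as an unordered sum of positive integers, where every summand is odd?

32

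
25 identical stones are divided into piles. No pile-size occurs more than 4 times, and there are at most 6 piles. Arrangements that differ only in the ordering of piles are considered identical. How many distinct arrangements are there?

607

Enumerating by decreasing first part gives 607 partitions in all.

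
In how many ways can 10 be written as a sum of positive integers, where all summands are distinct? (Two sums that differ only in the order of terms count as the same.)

10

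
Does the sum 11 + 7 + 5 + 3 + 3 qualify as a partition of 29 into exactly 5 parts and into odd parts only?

The parts sum to 29, and the condition 'there are exactly 5 summands' holds; the condition 'every summand is odd' holds.

Yes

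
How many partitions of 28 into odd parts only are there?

Counting exhaustively, 222 partitions satisfy the conditions.

222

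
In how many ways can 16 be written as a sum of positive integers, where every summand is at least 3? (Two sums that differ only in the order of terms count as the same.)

21

They are:
16
13+3
12+4
11+5
10+6
10+3+3
9+7
9+4+3
8+8
8+5+3
8+4+4
7+6+3
7+5+4
7+3+3+3
6+6+4
6+5+5
6+4+3+3
5+5+3+3
5+4+4+3
4+4+4+4
4+3+3+3+3
Counting gives 21.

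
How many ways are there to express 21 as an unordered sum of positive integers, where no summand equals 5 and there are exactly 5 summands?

A partial list (first 12 by largest part):
17+1+1+1+1
16+2+1+1+1
15+3+1+1+1
15+2+2+1+1
14+4+1+1+1
14+3+2+1+1
14+2+2+2+1
13+4+2+1+1
13+3+3+1+1
13+3+2+2+1
13+2+2+2+2
12+6+1+1+1
…and 55 more, for 67 total.

67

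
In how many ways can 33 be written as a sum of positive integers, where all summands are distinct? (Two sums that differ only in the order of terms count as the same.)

There are 448 such partitions.

448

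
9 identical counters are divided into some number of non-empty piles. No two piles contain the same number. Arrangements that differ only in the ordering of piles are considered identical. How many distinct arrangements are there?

8

They are:
9
8,1
7,2
6,3
6,2,1
5,4
5,3,1
4,3,2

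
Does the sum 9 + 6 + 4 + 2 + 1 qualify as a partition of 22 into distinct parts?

Yes

The parts sum to 22, and the condition 'all summands are distinct' holds.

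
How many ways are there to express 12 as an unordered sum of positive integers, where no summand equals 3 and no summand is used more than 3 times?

There are too many to list fully; the first 12 (by largest part) are:
12
11+1
10+2
10+1+1
9+2+1
9+1+1+1
8+4
8+2+2
8+2+1+1
7+5
7+4+1
7+2+2+1
…and 17 more, for 29 total.

29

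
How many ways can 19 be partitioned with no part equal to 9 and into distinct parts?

45

There are too many to list fully; the first 12 (by largest part) are:
19
18 + 1
17 + 2
16 + 3
16 + 2 + 1
15 + 4
15 + 3 + 1
14 + 5
14 + 4 + 1
14 + 3 + 2
13 + 6
13 + 5 + 1
…and 33 more, for 45 total.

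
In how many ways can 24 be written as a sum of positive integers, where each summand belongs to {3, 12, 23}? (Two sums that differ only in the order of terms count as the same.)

3

Listing the qualifying partitions of 24:
12,12
3,3,3,3,12
3,3,3,3,3,3,3,3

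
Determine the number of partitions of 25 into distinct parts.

142

Counting exhaustively, 142 partitions satisfy the conditions.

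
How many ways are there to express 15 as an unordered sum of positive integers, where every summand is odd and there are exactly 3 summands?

7

Listing the qualifying partitions of 15:
1, 1, 13
1, 3, 11
1, 5, 9
3, 3, 9
1, 7, 7
3, 5, 7
5, 5, 5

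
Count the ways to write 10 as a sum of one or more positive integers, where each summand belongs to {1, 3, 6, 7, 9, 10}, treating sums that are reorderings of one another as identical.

10

The partitions of 10 that satisfy the conditions:
10
9, 1
7, 3
7, 1, 1, 1
6, 3, 1
6, 1, 1, 1, 1
3, 3, 3, 1
3, 3, 1, 1, 1, 1
3, 1, 1, 1, 1, 1, 1, 1
1, 1, 1, 1, 1, 1, 1, 1, 1, 1
Counting gives 10.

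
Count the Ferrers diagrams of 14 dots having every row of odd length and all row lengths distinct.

3

The partitions of 14 that satisfy the conditions:
13, 1
11, 3
9, 5
Counting gives 3.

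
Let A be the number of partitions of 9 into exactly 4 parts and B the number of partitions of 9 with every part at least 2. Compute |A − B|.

2

Partitions of 9 into exactly 4 parts: 6.
Partitions of 9 with every part at least 2: 8.
|6 − 8| = 2.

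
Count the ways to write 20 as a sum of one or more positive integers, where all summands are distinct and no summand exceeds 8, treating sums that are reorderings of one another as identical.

13

Listing the qualifying partitions of 20:
8+7+5
8+7+4+1
8+7+3+2
8+6+5+1
8+6+4+2
8+6+3+2+1
8+5+4+3
8+5+4+2+1
7+6+5+2
7+6+4+3
7+6+4+2+1
7+5+4+3+1
6+5+4+3+2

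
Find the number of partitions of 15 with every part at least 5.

5

The partitions of 15 that satisfy the conditions:
15
10+5
9+6
8+7
5+5+5
That's 5 in total.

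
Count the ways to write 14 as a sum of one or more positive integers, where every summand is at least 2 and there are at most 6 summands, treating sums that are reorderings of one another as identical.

33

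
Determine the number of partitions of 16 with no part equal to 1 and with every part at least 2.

There are too many to list fully; the first 12 (by largest part) are:
16
14, 2
13, 3
12, 4
12, 2, 2
11, 5
11, 3, 2
10, 6
10, 4, 2
10, 3, 3
10, 2, 2, 2
9, 7
…and 43 more, for 55 total.

55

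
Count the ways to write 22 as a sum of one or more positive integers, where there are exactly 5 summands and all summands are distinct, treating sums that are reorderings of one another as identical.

13

Enumerating:
12 + 4 + 3 + 2 + 1
11 + 5 + 3 + 2 + 1
10 + 6 + 3 + 2 + 1
10 + 5 + 4 + 2 + 1
9 + 7 + 3 + 2 + 1
9 + 6 + 4 + 2 + 1
9 + 5 + 4 + 3 + 1
8 + 7 + 4 + 2 + 1
8 + 6 + 5 + 2 + 1
8 + 6 + 4 + 3 + 1
8 + 5 + 4 + 3 + 2
7 + 6 + 5 + 3 + 1
7 + 6 + 4 + 3 + 2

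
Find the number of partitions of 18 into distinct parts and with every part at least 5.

6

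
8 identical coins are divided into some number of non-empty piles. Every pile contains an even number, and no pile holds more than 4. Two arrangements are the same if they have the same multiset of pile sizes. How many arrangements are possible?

3

Enumerating:
4, 4
4, 2, 2
2, 2, 2, 2
Counting gives 3.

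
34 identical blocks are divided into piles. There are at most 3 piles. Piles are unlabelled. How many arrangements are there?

114

There are 114 such partitions.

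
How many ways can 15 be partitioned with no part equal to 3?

99

Enumerating by decreasing first part gives 99 partitions in all.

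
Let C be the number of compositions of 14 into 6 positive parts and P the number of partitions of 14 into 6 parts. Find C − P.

Compositions: C(13,5) = 1287.
Partitions of 14 into exactly 6 parts: 20.
Difference: 1287 − 20 = 1267.

1267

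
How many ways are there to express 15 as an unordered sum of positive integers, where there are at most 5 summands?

84

A full systematic count gives 84.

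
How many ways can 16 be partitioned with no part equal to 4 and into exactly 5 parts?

22

The partitions of 16 that satisfy the conditions:
12,1,1,1,1
11,2,1,1,1
10,3,1,1,1
10,2,2,1,1
9,3,2,1,1
9,2,2,2,1
8,5,1,1,1
8,3,3,1,1
8,3,2,2,1
8,2,2,2,2
7,6,1,1,1
7,5,2,1,1
7,3,3,2,1
7,3,2,2,2
6,6,2,1,1
6,5,3,1,1
6,5,2,2,1
6,3,3,3,1
6,3,3,2,2
5,5,3,2,1
5,5,2,2,2
5,3,3,3,2
That's 22 in total.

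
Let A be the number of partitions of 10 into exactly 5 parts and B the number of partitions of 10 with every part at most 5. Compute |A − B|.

23

Partitions of 10 into exactly 5 parts: 7.
Partitions of 10 with every part at most 5: 30.
|7 − 30| = 23.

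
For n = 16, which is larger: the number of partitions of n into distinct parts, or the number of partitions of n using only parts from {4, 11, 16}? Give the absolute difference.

Partitions of 16 into distinct parts: 32.
Partitions of 16 using only parts from {4, 11, 16}: 2.
|32 − 2| = 30.

30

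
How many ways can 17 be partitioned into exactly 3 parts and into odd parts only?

Enumerating:
15 + 1 + 1
13 + 3 + 1
11 + 5 + 1
11 + 3 + 3
9 + 7 + 1
9 + 5 + 3
7 + 7 + 3
7 + 5 + 5
That's 8 in total.

8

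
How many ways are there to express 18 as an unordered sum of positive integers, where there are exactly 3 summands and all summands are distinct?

The partitions of 18 that satisfy the conditions:
15 + 2 + 1
14 + 3 + 1
13 + 4 + 1
13 + 3 + 2
12 + 5 + 1
12 + 4 + 2
11 + 6 + 1
11 + 5 + 2
11 + 4 + 3
10 + 7 + 1
10 + 6 + 2
10 + 5 + 3
9 + 8 + 1
9 + 7 + 2
9 + 6 + 3
9 + 5 + 4
8 + 7 + 3
8 + 6 + 4
7 + 6 + 5
Counting gives 19.

19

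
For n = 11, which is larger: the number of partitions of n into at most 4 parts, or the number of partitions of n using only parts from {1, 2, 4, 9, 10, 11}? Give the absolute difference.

Partitions of 11 into at most 4 parts: 27.
Partitions of 11 using only parts from {1, 2, 4, 9, 10, 11}: 16.
|27 − 16| = 11.

11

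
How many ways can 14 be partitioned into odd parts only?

The partitions of 14 that satisfy the conditions:
13, 1
11, 3
11, 1, 1, 1
9, 5
9, 3, 1, 1
9, 1, 1, 1, 1, 1
7, 7
7, 5, 1, 1
7, 3, 3, 1
7, 3, 1, 1, 1, 1
7, 1, 1, 1, 1, 1, 1, 1
5, 5, 3, 1
5, 5, 1, 1, 1, 1
5, 3, 3, 3
5, 3, 3, 1, 1, 1
5, 3, 1, 1, 1, 1, 1, 1
5, 1, 1, 1, 1, 1, 1, 1, 1, 1
3, 3, 3, 3, 1, 1
3, 3, 3, 1, 1, 1, 1, 1
3, 3, 1, 1, 1, 1, 1, 1, 1, 1
3, 1, 1, 1, 1, 1, 1, 1, 1, 1, 1, 1
1, 1, 1, 1, 1, 1, 1, 1, 1, 1, 1, 1, 1, 1

22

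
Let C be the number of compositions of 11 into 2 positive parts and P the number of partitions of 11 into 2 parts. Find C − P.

5

Ordered (compositions into 2 parts): C(10,1) = 10.
Unordered (partitions into 2 parts): 5.
Difference: 10 − 5 = 5.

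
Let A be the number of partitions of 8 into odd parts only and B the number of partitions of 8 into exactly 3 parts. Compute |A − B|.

Partitions of 8 into odd parts only: 6.
Partitions of 8 into exactly 3 parts: 5.
|6 − 5| = 1.

1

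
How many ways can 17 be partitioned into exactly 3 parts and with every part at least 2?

They are:
2 + 2 + 13
2 + 3 + 12
2 + 4 + 11
3 + 3 + 11
2 + 5 + 10
3 + 4 + 10
2 + 6 + 9
3 + 5 + 9
4 + 4 + 9
2 + 7 + 8
3 + 6 + 8
4 + 5 + 8
3 + 7 + 7
4 + 6 + 7
5 + 5 + 7
5 + 6 + 6

16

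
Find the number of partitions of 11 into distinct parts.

12

Listing the qualifying partitions of 11:
11
10 + 1
9 + 2
8 + 3
8 + 2 + 1
7 + 4
7 + 3 + 1
6 + 5
6 + 4 + 1
6 + 3 + 2
5 + 4 + 2
5 + 3 + 2 + 1
Counting gives 12.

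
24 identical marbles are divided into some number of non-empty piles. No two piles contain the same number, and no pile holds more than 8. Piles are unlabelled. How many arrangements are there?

Listing the qualifying partitions of 24:
8, 7, 6, 3
8, 7, 6, 2, 1
8, 7, 5, 4
8, 7, 5, 3, 1
8, 7, 4, 3, 2
8, 6, 5, 4, 1
8, 6, 5, 3, 2
8, 6, 4, 3, 2, 1
7, 6, 5, 4, 2
7, 6, 5, 3, 2, 1
Counting gives 10.

10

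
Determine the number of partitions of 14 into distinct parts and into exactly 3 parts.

10

The partitions of 14 that satisfy the conditions:
11+2+1
10+3+1
9+4+1
9+3+2
8+5+1
8+4+2
7+6+1
7+5+2
7+4+3
6+5+3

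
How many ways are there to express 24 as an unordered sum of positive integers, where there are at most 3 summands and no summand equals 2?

There are too many to list fully; the first 12 (by largest part) are:
24
23+1
22+1+1
21+3
20+4
20+3+1
19+5
19+4+1
18+6
18+5+1
18+3+3
17+7
…and 37 more, for 49 total.

49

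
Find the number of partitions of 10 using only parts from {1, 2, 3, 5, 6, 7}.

27

A partial list (first 12 by largest part):
7,3
7,2,1
7,1,1,1
6,3,1
6,2,2
6,2,1,1
6,1,1,1,1
5,5
5,3,2
5,3,1,1
5,2,2,1
5,2,1,1,1
…and 15 more, for 27 total.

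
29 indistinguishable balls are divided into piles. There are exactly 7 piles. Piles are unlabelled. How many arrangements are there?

522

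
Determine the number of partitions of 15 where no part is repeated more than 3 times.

105

A full systematic count gives 105.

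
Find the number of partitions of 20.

627

Direct enumeration gives 627 partitions.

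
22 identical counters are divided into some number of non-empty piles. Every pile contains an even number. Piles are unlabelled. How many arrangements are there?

There are too many to list fully; the first 12 (by largest part) are:
22
20,2
18,4
18,2,2
16,6
16,4,2
16,2,2,2
14,8
14,6,2
14,4,4
14,4,2,2
14,2,2,2,2
…and 44 more, for 56 total.

56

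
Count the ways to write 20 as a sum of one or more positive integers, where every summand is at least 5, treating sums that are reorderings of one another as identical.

13

They are:
20
15, 5
14, 6
13, 7
12, 8
11, 9
10, 10
10, 5, 5
9, 6, 5
8, 7, 5
8, 6, 6
7, 7, 6
5, 5, 5, 5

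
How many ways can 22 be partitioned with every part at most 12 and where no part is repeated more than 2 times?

Systematic enumeration (by largest part, then next-largest, …) yields 237.

237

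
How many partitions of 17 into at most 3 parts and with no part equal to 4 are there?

26

A partial list (first 12 by largest part):
17
16, 1
15, 2
15, 1, 1
14, 3
14, 2, 1
13, 3, 1
13, 2, 2
12, 5
12, 3, 2
11, 6
11, 5, 1
…and 14 more, for 26 total.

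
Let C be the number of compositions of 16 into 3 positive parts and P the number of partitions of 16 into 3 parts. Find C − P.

84

Ordered (compositions into 3 parts): C(15,2) = 105.
Partitions of 16 into exactly 3 parts: 21.
Difference: 105 − 21 = 84.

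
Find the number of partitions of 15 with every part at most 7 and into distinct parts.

8

Listing the qualifying partitions of 15:
7 + 6 + 2
7 + 5 + 3
7 + 5 + 2 + 1
7 + 4 + 3 + 1
6 + 5 + 4
6 + 5 + 3 + 1
6 + 4 + 3 + 2
5 + 4 + 3 + 2 + 1
Counting gives 8.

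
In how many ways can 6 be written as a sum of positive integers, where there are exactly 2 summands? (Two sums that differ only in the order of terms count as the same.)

They are:
5 + 1
4 + 2
3 + 3
That's 3 in total.

3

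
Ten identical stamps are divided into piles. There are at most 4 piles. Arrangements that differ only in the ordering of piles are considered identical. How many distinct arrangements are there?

23

Enumerating:
10
1,9
2,8
1,1,8
3,7
1,2,7
1,1,1,7
4,6
1,3,6
2,2,6
1,1,2,6
5,5
1,4,5
2,3,5
1,1,3,5
1,2,2,5
2,4,4
1,1,4,4
3,3,4
1,2,3,4
2,2,2,4
1,3,3,3
2,2,3,3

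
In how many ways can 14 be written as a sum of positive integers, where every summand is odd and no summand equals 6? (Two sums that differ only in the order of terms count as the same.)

They are:
13,1
11,3
11,1,1,1
9,5
9,3,1,1
9,1,1,1,1,1
7,7
7,5,1,1
7,3,3,1
7,3,1,1,1,1
7,1,1,1,1,1,1,1
5,5,3,1
5,5,1,1,1,1
5,3,3,3
5,3,3,1,1,1
5,3,1,1,1,1,1,1
5,1,1,1,1,1,1,1,1,1
3,3,3,3,1,1
3,3,3,1,1,1,1,1
3,3,1,1,1,1,1,1,1,1
3,1,1,1,1,1,1,1,1,1,1,1
1,1,1,1,1,1,1,1,1,1,1,1,1,1
Counting gives 22.

22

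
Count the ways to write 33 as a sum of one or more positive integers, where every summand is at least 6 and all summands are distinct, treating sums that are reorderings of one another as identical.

34

There are too many to list fully; the first 12 (by largest part) are:
33
6+27
7+26
8+25
9+24
10+23
11+22
12+21
13+20
6+7+20
14+19
6+8+19
…and 22 more, for 34 total.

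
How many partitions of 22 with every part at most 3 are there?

52

A partial list (first 12 by largest part):
3 + 3 + 3 + 3 + 3 + 3 + 3 + 1
3 + 3 + 3 + 3 + 3 + 3 + 2 + 2
3 + 3 + 3 + 3 + 3 + 3 + 2 + 1 + 1
3 + 3 + 3 + 3 + 3 + 3 + 1 + 1 + 1 + 1
3 + 3 + 3 + 3 + 3 + 2 + 2 + 2 + 1
3 + 3 + 3 + 3 + 3 + 2 + 2 + 1 + 1 + 1
3 + 3 + 3 + 3 + 3 + 2 + 1 + 1 + 1 + 1 + 1
3 + 3 + 3 + 3 + 3 + 1 + 1 + 1 + 1 + 1 + 1 + 1
3 + 3 + 3 + 3 + 2 + 2 + 2 + 2 + 2
3 + 3 + 3 + 3 + 2 + 2 + 2 + 2 + 1 + 1
3 + 3 + 3 + 3 + 2 + 2 + 2 + 1 + 1 + 1 + 1
3 + 3 + 3 + 3 + 2 + 2 + 1 + 1 + 1 + 1 + 1 + 1
…and 40 more, for 52 total.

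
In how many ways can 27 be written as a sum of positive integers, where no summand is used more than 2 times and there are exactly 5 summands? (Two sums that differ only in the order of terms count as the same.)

203

Counting exhaustively, 203 partitions satisfy the conditions.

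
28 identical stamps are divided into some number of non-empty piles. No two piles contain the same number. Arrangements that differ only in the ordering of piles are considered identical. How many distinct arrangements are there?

Direct enumeration gives 222 partitions.

222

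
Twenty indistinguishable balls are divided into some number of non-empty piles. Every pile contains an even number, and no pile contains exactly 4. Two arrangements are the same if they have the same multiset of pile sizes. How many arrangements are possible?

The partitions of 20 that satisfy the conditions:
20
18+2
16+2+2
14+6
14+2+2+2
12+8
12+6+2
12+2+2+2+2
10+10
10+8+2
10+6+2+2
10+2+2+2+2+2
8+8+2+2
8+6+6
8+6+2+2+2
8+2+2+2+2+2+2
6+6+6+2
6+6+2+2+2+2
6+2+2+2+2+2+2+2
2+2+2+2+2+2+2+2+2+2
Counting gives 20.

20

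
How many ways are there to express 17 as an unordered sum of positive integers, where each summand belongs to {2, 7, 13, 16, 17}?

Enumerating:
17
13, 2, 2
7, 2, 2, 2, 2, 2
Counting gives 3.

3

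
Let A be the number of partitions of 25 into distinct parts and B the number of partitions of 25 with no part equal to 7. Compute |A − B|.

1431

Partitions of 25 into distinct parts: 142.
Partitions of 25 with no part equal to 7: 1573.
|142 − 1573| = 1431.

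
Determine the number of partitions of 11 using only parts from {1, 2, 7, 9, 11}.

Listing the qualifying partitions of 11:
11
9,2
9,1,1
7,2,2
7,2,1,1
7,1,1,1,1
2,2,2,2,2,1
2,2,2,2,1,1,1
2,2,2,1,1,1,1,1
2,2,1,1,1,1,1,1,1
2,1,1,1,1,1,1,1,1,1
1,1,1,1,1,1,1,1,1,1,1

12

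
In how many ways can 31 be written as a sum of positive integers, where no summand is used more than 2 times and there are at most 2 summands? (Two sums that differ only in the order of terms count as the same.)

Listing the qualifying partitions of 31:
31
30 + 1
29 + 2
28 + 3
27 + 4
26 + 5
25 + 6
24 + 7
23 + 8
22 + 9
21 + 10
20 + 11
19 + 12
18 + 13
17 + 14
16 + 15
That's 16 in total.

16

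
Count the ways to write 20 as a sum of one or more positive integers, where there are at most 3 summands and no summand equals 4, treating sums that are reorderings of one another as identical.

35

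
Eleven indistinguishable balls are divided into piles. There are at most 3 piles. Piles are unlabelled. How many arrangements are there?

16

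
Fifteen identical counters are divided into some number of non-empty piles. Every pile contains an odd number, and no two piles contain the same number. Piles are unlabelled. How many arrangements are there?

Enumerating:
15
11+3+1
9+5+1
7+5+3

4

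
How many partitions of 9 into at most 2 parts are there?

5

The partitions of 9 that satisfy the conditions:
9
1 + 8
2 + 7
3 + 6
4 + 5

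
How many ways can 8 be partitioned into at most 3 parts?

10

The partitions of 8 that satisfy the conditions:
8
7+1
6+2
6+1+1
5+3
5+2+1
4+4
4+3+1
4+2+2
3+3+2
That's 10 in total.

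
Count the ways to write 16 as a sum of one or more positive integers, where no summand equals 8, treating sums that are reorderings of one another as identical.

209

There are 209 such partitions.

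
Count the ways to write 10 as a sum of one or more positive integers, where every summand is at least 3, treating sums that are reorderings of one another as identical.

They are:
10
7,3
6,4
5,5
4,3,3
That's 5 in total.

5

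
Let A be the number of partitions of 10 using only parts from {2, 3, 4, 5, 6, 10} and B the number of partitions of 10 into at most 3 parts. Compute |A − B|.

Partitions of 10 using only parts from {2, 3, 4, 5, 6, 10}: 10.
Partitions of 10 into at most 3 parts: 14.
|10 − 14| = 4.

4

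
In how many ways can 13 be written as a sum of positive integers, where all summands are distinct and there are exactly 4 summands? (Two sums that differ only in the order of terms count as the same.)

They are:
7+3+2+1
6+4+2+1
5+4+3+1

3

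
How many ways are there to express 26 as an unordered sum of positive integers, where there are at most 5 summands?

Enumerating by decreasing first part gives 427 partitions in all.

427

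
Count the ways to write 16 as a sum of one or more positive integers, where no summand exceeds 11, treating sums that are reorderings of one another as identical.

219

Direct enumeration gives 219 partitions.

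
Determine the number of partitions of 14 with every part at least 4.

7

They are:
14
4,10
5,9
6,8
7,7
4,4,6
4,5,5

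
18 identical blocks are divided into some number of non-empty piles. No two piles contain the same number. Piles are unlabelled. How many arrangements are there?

46

A partial list (first 12 by largest part):
18
17 + 1
16 + 2
15 + 3
15 + 2 + 1
14 + 4
14 + 3 + 1
13 + 5
13 + 4 + 1
13 + 3 + 2
12 + 6
12 + 5 + 1
…and 34 more, for 46 total.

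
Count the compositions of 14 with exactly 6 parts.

1287

Place 5 bars in the 13 internal gaps of a row of 14 dots: C(13,5) = 1287.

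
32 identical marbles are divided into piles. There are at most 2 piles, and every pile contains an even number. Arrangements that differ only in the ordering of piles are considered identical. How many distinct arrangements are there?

9

The partitions of 32 that satisfy the conditions:
32
30 + 2
28 + 4
26 + 6
24 + 8
22 + 10
20 + 12
18 + 14
16 + 16
Counting gives 9.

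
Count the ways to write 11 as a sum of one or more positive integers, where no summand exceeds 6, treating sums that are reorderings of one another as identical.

A partial list (first 12 by largest part):
5 + 6
1 + 4 + 6
2 + 3 + 6
1 + 1 + 3 + 6
1 + 2 + 2 + 6
1 + 1 + 1 + 2 + 6
1 + 1 + 1 + 1 + 1 + 6
1 + 5 + 5
2 + 4 + 5
1 + 1 + 4 + 5
3 + 3 + 5
1 + 2 + 3 + 5
…and 32 more, for 44 total.

44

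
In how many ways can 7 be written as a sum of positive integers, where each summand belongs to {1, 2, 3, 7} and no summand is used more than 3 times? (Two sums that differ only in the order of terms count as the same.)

Listing the qualifying partitions of 7:
7
3+3+1
3+2+2
3+2+1+1
2+2+2+1
2+2+1+1+1
Counting gives 6.

6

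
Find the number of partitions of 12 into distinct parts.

15

They are:
12
11+1
10+2
9+3
9+2+1
8+4
8+3+1
7+5
7+4+1
7+3+2
6+5+1
6+4+2
6+3+2+1
5+4+3
5+4+2+1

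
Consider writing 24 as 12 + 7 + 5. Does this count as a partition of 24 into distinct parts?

Yes

The parts sum to 24, and the condition 'all summands are distinct' holds.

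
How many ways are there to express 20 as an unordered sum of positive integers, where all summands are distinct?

There are too many to list fully; the first 12 (by largest part) are:
20
19 + 1
18 + 2
17 + 3
17 + 2 + 1
16 + 4
16 + 3 + 1
15 + 5
15 + 4 + 1
15 + 3 + 2
14 + 6
14 + 5 + 1
…and 52 more, for 64 total.

64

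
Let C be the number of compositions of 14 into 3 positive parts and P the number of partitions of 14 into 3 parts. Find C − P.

62

Compositions: C(13,2) = 78.
Unordered (partitions into 3 parts): 16.
Difference: 78 − 16 = 62.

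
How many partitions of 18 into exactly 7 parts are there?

A partial list (first 12 by largest part):
12+1+1+1+1+1+1
11+2+1+1+1+1+1
10+3+1+1+1+1+1
10+2+2+1+1+1+1
9+4+1+1+1+1+1
9+3+2+1+1+1+1
9+2+2+2+1+1+1
8+5+1+1+1+1+1
8+4+2+1+1+1+1
8+3+3+1+1+1+1
8+3+2+2+1+1+1
8+2+2+2+2+1+1
…and 37 more, for 49 total.

49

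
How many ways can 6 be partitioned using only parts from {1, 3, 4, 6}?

5

They are:
6
4 + 1 + 1
3 + 3
3 + 1 + 1 + 1
1 + 1 + 1 + 1 + 1 + 1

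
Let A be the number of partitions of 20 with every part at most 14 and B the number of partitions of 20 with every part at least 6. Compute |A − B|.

600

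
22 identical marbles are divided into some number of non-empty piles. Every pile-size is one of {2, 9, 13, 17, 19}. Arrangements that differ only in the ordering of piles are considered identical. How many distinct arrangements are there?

3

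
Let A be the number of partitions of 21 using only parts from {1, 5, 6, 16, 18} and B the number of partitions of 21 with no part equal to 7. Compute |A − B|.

Partitions of 21 using only parts from {1, 5, 6, 16, 18}: 15.
Partitions of 21 with no part equal to 7: 657.
|15 − 657| = 642.

642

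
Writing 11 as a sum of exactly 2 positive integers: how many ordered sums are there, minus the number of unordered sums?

5

Compositions: C(10,1) = 10.
Partitions of 11 into exactly 2 parts: 5.
Difference: 10 − 5 = 5.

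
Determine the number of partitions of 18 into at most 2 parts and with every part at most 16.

8

They are:
2,16
3,15
4,14
5,13
6,12
7,11
8,10
9,9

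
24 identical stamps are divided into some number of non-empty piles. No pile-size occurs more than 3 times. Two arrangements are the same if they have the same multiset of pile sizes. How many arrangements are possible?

722

There are 722 such partitions.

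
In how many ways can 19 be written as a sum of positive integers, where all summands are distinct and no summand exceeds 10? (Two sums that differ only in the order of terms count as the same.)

A partial list (first 12 by largest part):
10, 9
10, 8, 1
10, 7, 2
10, 6, 3
10, 6, 2, 1
10, 5, 4
10, 5, 3, 1
10, 4, 3, 2
9, 8, 2
9, 7, 3
9, 7, 2, 1
9, 6, 4
…and 17 more, for 29 total.

29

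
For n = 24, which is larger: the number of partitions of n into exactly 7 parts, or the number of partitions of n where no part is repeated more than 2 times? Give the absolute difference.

Partitions of 24 into exactly 7 parts: 201.
Partitions of 24 where no part is repeated more than 2 times: 431.
|201 − 431| = 230.

230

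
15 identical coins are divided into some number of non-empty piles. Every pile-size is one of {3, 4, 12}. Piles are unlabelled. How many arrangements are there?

Listing the qualifying partitions of 15:
12 + 3
4 + 4 + 4 + 3
3 + 3 + 3 + 3 + 3
That's 3 in total.

3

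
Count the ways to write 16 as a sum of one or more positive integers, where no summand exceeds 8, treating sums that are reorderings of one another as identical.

Systematic enumeration (by largest part, then next-largest, …) yields 186.

186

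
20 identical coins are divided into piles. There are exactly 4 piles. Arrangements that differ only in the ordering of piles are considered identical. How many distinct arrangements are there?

64

There are too many to list fully; the first 12 (by largest part) are:
17+1+1+1
16+2+1+1
15+3+1+1
15+2+2+1
14+4+1+1
14+3+2+1
14+2+2+2
13+5+1+1
13+4+2+1
13+3+3+1
13+3+2+2
12+6+1+1
…and 52 more, for 64 total.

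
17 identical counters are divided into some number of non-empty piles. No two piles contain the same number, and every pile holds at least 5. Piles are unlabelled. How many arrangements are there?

The partitions of 17 that satisfy the conditions:
17
12,5
11,6
10,7
9,8

5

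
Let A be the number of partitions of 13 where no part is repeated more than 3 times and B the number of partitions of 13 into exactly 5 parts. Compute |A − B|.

Partitions of 13 where no part is repeated more than 3 times: 64.
Partitions of 13 into exactly 5 parts: 18.
|64 − 18| = 46.

46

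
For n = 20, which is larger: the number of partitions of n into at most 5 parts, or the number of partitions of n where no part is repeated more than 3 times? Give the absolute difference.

128

Partitions of 20 into at most 5 parts: 192.
Partitions of 20 where no part is repeated more than 3 times: 320.
|192 − 320| = 128.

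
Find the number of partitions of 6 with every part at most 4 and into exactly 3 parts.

They are:
4 + 1 + 1
3 + 2 + 1
2 + 2 + 2
Counting gives 3.

3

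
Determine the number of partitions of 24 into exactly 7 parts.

201

A full systematic count gives 201.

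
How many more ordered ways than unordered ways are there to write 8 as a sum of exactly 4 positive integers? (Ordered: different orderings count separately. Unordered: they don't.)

30

Ordered (compositions into 4 parts): C(7,3) = 35.
Partitions of 8 into exactly 4 parts: 5.
Difference: 35 − 5 = 30.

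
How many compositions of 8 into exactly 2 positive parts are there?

By stars and bars with positive parts, the count is C(7,1) = 7.

7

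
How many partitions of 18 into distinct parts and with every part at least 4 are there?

Enumerating:
18
14+4
13+5
12+6
11+7
10+8
9+5+4
8+6+4
7+6+5
Counting gives 9.

9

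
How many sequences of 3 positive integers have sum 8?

A composition of 8 into 3 positive parts is chosen by placing 2 dividers among the 7 gaps between 8 units: C(7,2) = 21.

21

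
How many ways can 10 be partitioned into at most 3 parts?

Listing the qualifying partitions of 10:
10
1+9
2+8
1+1+8
3+7
1+2+7
4+6
1+3+6
2+2+6
5+5
1+4+5
2+3+5
2+4+4
3+3+4
Counting gives 14.

14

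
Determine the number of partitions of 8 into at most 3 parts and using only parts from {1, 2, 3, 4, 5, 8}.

7

They are:
8
5 + 3
5 + 2 + 1
4 + 4
4 + 3 + 1
4 + 2 + 2
3 + 3 + 2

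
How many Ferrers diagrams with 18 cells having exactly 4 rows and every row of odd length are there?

11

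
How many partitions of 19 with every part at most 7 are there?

300

There are 300 such partitions.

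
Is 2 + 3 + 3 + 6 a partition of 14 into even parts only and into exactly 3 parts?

The parts sum to 14, and the condition 'every summand is even' is violated.

No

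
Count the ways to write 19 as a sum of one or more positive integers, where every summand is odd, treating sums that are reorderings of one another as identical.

54

A partial list (first 12 by largest part):
19
17 + 1 + 1
15 + 3 + 1
15 + 1 + 1 + 1 + 1
13 + 5 + 1
13 + 3 + 3
13 + 3 + 1 + 1 + 1
13 + 1 + 1 + 1 + 1 + 1 + 1
11 + 7 + 1
11 + 5 + 3
11 + 5 + 1 + 1 + 1
11 + 3 + 3 + 1 + 1
…and 42 more, for 54 total.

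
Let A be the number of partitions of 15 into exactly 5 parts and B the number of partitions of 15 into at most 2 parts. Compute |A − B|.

Partitions of 15 into exactly 5 parts: 30.
Partitions of 15 into at most 2 parts: 8.
|30 − 8| = 22.

22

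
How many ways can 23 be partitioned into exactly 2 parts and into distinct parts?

11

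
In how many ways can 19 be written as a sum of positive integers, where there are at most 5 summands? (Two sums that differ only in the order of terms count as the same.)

164

Systematic enumeration (by largest part, then next-largest, …) yields 164.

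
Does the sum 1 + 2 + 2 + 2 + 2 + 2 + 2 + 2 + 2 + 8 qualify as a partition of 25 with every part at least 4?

No

The parts sum to 25, and the condition 'every summand is at least 4' is violated.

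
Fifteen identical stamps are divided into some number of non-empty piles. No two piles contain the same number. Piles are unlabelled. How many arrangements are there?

27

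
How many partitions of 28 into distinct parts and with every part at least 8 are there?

8

Enumerating:
28
8+20
9+19
10+18
11+17
12+16
13+15
8+9+11
That's 8 in total.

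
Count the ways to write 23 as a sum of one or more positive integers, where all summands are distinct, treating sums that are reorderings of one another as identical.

104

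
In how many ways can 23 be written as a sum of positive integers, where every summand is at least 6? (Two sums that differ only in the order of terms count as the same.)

12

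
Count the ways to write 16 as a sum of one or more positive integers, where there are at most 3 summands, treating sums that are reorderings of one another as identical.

30

A partial list (first 12 by largest part):
16
15,1
14,2
14,1,1
13,3
13,2,1
12,4
12,3,1
12,2,2
11,5
11,4,1
11,3,2
…and 18 more, for 30 total.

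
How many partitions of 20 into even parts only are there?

A partial list (first 12 by largest part):
20
18+2
16+4
16+2+2
14+6
14+4+2
14+2+2+2
12+8
12+6+2
12+4+4
12+4+2+2
12+2+2+2+2
…and 30 more, for 42 total.

42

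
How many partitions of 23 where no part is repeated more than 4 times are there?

A full systematic count gives 769.

769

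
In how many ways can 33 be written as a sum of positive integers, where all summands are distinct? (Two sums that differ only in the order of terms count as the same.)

Systematic enumeration (by largest part, then next-largest, …) yields 448.

448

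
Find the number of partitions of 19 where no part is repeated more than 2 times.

A full systematic count gives 163.

163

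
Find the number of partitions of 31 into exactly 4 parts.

Systematic enumeration (by largest part, then next-largest, …) yields 225.

225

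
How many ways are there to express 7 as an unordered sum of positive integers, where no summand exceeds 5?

The partitions of 7 that satisfy the conditions:
2+5
1+1+5
3+4
1+2+4
1+1+1+4
1+3+3
2+2+3
1+1+2+3
1+1+1+1+3
1+2+2+2
1+1+1+2+2
1+1+1+1+1+2
1+1+1+1+1+1+1
That's 13 in total.

13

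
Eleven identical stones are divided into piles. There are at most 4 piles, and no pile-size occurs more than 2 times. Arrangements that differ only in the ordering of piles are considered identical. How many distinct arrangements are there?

Enumerating:
11
1, 10
2, 9
1, 1, 9
3, 8
1, 2, 8
4, 7
1, 3, 7
2, 2, 7
1, 1, 2, 7
5, 6
1, 4, 6
2, 3, 6
1, 1, 3, 6
1, 2, 2, 6
1, 5, 5
2, 4, 5
1, 1, 4, 5
3, 3, 5
1, 2, 3, 5
3, 4, 4
1, 2, 4, 4
1, 3, 3, 4
2, 2, 3, 4
Counting gives 24.

24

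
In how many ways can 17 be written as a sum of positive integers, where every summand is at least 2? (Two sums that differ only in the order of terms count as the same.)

66

There are too many to list fully; the first 12 (by largest part) are:
17
2, 15
3, 14
4, 13
2, 2, 13
5, 12
2, 3, 12
6, 11
2, 4, 11
3, 3, 11
2, 2, 2, 11
7, 10
…and 54 more, for 66 total.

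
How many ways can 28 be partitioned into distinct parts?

A full systematic count gives 222.

222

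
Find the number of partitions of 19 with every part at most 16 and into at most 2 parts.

7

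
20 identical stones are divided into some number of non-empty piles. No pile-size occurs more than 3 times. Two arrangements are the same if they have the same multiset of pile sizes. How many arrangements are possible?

320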